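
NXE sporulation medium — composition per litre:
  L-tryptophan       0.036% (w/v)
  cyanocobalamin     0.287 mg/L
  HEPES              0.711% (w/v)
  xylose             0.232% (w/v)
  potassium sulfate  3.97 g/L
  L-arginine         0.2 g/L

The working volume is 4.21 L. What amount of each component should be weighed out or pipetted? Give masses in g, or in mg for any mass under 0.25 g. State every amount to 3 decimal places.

L-tryptophan 1.516 g; cyanocobalamin 1.208 mg; HEPES 29.933 g; xylose 9.767 g; potassium sulfate 16.714 g; L-arginine 0.842 g

Scale factor relative to 1 L: 4.21.
L-tryptophan: 0.036% w/v = 0.36 g/L → 0.36 × 4.21 L = 1.516 g
cyanocobalamin: 0.287 mg/L × 4.21 L = 1.208 mg
HEPES: 0.711 g per 100 mL × 4210 mL ÷ 100 = 29.933 g
xylose: 0.232% w/v = 2.32 g/L → 2.32 × 4.21 L = 9.767 g
potassium sulfate: 3.97 g/L × 4.21 L = 16.714 g
L-arginine: 0.2 g/L × 4.21 L = 0.842 g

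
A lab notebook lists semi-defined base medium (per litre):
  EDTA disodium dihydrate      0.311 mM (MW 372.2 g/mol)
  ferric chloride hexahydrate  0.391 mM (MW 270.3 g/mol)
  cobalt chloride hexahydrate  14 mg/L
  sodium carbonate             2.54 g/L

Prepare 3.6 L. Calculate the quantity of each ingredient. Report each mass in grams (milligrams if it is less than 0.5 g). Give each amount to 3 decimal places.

EDTA disodium dihydrate 416.715 mg; ferric chloride hexahydrate 380.474 mg; cobalt chloride hexahydrate 50.400 mg; sodium carbonate 9.144 g

Working volume: 3.6 L.
EDTA disodium dihydrate: 0.311 mmol/L × 372.2 mg/mmol × 3.6 L = 416.715 mg
ferric chloride hexahydrate: 0.391 mmol/L × 270.3 mg/mmol × 3.6 L = 380.474 mg
cobalt chloride hexahydrate: 14 mg/L × 3.6 L = 50.400 mg
sodium carbonate: 2.54 g/L × 3.6 L = 9.144 g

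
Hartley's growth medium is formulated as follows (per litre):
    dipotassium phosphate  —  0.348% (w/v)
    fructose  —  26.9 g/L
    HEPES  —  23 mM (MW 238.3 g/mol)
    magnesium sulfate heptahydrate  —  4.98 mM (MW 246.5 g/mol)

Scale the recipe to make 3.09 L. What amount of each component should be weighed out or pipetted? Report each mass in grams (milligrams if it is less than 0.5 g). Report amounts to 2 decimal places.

Scale factor relative to 1 L: 3.09.
dipotassium phosphate: 0.348 g per 100 mL × 3090 mL ÷ 100 = 10.75 g
fructose: 26.9 g/L × 3.09 L = 83.12 g
HEPES: 23 mmol/L × 238.3 g/mol × 3.09 L ÷ 1000 = 16.94 g
magnesium sulfate heptahydrate: 4.98 mmol/L × 246.5 g/mol × 3.09 L ÷ 1000 = 3.79 g

dipotassium phosphate 10.75 g; fructose 83.12 g; HEPES 16.94 g; magnesium sulfate heptahydrate 3.79 g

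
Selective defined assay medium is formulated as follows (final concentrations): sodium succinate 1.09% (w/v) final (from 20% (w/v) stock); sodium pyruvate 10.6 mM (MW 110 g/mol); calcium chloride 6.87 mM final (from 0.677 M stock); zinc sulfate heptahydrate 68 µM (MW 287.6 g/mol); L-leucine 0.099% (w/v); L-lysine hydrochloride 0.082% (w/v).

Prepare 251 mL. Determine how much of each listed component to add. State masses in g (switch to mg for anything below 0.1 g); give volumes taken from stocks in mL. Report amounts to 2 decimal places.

Target volume = 251 mL = 0.251 L.
sodium succinate: C1V1 = C2V2 → 1.09% ÷ 20% × 251 mL = 13.68 mL
sodium pyruvate: 10.6 mmol/L × 110 g/mol × 0.251 L ÷ 1000 = 0.29 g
calcium chloride: dilute stock: 6.87 mM × 251 mL ÷ 677 mM = 2.55 mL
zinc sulfate heptahydrate: 68 µmol/L × 287.6 g/mol × 0.251 L ÷ 1000 = 4.91 mg
L-leucine: 0.099 g per 100 mL × 251 mL ÷ 100 = 0.25 g
L-lysine hydrochloride: 0.082 g per 100 mL × 251 mL ÷ 100 = 0.21 g

sodium succinate 13.68 mL; sodium pyruvate 0.29 g; calcium chloride 2.55 mL; zinc sulfate heptahydrate 4.91 mg; L-leucine 0.25 g; L-lysine hydrochloride 0.21 g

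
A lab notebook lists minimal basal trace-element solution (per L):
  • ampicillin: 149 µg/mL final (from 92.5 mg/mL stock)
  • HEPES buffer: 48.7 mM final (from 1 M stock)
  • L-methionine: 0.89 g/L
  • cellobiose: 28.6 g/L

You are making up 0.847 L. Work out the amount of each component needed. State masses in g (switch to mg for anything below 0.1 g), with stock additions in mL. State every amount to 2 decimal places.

ampicillin 1.36 mL; HEPES buffer 41.25 mL; L-methionine 0.75 g; cellobiose 24.22 g

Working volume: 0.847 L.
ampicillin: V = C2·V2/C1 = 149 µg/mL × 847 mL ÷ 92500 µg/mL = 1.36 mL
HEPES buffer: dilute stock: 48.7 mM × 847 mL ÷ 1000 mM = 41.25 mL
L-methionine: 0.89 g/L × 0.847 L = 0.75 g
cellobiose: 28.6 g/L × 0.847 L = 24.22 g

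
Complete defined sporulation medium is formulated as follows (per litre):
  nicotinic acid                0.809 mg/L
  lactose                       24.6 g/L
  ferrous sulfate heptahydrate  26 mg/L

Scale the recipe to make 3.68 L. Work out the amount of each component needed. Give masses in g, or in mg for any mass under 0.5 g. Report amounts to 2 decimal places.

nicotinic acid 2.98 mg; lactose 90.53 g; ferrous sulfate heptahydrate 95.68 mg

Scale factor relative to 1 L: 3.68.
nicotinic acid: 0.809 mg/L × 3.68 L = 2.98 mg
lactose: 24.6 g/L × 3.68 L = 90.53 g
ferrous sulfate heptahydrate: 26 mg/L × 3.68 L = 95.68 mg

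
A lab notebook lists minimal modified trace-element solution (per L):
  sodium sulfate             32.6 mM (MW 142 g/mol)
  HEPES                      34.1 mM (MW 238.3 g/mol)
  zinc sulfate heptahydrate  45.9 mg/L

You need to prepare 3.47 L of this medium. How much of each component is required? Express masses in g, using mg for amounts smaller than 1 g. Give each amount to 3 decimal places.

Scale factor relative to 1 L: 3.47.
sodium sulfate: 32.6 mmol/L × 142 g/mol × 3.47 L ÷ 1000 = 16.063 g
HEPES: 34.1 mmol/L × 238.3 g/mol × 3.47 L ÷ 1000 = 28.197 g
zinc sulfate heptahydrate: 45.9 mg/L × 3.47 L = 159.273 mg

sodium sulfate 16.063 g; HEPES 28.197 g; zinc sulfate heptahydrate 159.273 mg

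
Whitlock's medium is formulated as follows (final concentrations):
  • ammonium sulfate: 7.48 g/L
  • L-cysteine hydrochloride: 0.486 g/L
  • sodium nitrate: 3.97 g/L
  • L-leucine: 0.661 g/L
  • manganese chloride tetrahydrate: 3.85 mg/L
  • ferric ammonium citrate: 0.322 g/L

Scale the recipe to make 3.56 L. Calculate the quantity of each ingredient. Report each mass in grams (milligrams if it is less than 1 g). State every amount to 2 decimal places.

ammonium sulfate 26.63 g; L-cysteine hydrochloride 1.73 g; sodium nitrate 14.13 g; L-leucine 2.35 g; manganese chloride tetrahydrate 13.71 mg; ferric ammonium citrate 1.15 g

Working volume: 3.56 L.
ammonium sulfate: 7.48 g/L × 3.56 L = 26.63 g
L-cysteine hydrochloride: 0.486 g/L × 3.56 L = 1.73 g
sodium nitrate: 3.97 g/L × 3.56 L = 14.13 g
L-leucine: 0.661 g/L × 3.56 L = 2.35 g
manganese chloride tetrahydrate: 3.85 mg/L × 3.56 L = 13.71 mg
ferric ammonium citrate: 0.322 g/L × 3.56 L = 1.15 g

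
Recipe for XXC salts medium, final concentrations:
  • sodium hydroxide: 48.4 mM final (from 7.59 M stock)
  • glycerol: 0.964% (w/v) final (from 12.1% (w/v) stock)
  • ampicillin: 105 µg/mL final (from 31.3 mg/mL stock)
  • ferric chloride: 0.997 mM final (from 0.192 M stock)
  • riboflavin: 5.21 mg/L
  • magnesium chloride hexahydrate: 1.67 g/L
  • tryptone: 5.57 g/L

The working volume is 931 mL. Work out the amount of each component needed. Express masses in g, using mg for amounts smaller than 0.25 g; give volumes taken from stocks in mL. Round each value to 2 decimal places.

Target volume = 931 mL = 0.931 L.
sodium hydroxide: C1V1 = C2V2 → 48.4 mM × 931 mL ÷ 7590 mM = 5.94 mL
glycerol: C1V1 = C2V2 → 0.964% ÷ 12.1% × 931 mL = 74.17 mL
ampicillin: C1V1 = C2V2 → 105 µg/mL × 931 mL ÷ 31300 µg/mL = 3.12 mL
ferric chloride: dilute stock: 0.997 mM × 931 mL ÷ 192 mM = 4.83 mL
riboflavin: 5.21 mg/L × 0.931 L = 4.85 mg
magnesium chloride hexahydrate: 1.67 g/L × 0.931 L = 1.55 g
tryptone: 5.57 g/L × 0.931 L = 5.19 g

sodium hydroxide 5.94 mL; glycerol 74.17 mL; ampicillin 3.12 mL; ferric chloride 4.83 mL; riboflavin 4.85 mg; magnesium chloride hexahydrate 1.55 g; tryptone 5.19 g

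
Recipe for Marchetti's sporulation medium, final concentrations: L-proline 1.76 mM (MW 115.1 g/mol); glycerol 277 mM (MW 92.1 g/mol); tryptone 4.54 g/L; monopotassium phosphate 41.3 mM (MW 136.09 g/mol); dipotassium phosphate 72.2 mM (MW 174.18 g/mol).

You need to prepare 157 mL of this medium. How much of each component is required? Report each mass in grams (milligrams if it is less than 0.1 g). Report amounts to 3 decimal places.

Target volume = 157 mL = 0.157 L.
L-proline: 1.76 mmol/L × 115.1 mg/mmol × 0.157 L = 31.804 mg
glycerol: 277 mmol/L × 92.1 g/mol × 0.157 L ÷ 1000 = 4.005 g
tryptone: 4.54 g/L × 0.157 L = 0.713 g
monopotassium phosphate: 41.3 mmol/L × 136.09 g/mol × 0.157 L ÷ 1000 = 0.882 g
dipotassium phosphate: 72.2 mmol/L × 174.18 g/mol × 0.157 L ÷ 1000 = 1.974 g

L-proline 31.804 mg; glycerol 4.005 g; tryptone 0.713 g; monopotassium phosphate 0.882 g; dipotassium phosphate 1.974 g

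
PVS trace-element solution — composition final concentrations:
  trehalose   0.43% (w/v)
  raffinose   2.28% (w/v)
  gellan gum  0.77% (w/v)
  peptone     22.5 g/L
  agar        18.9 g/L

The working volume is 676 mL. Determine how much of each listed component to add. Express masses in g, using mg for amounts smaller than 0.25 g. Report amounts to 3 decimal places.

Scale factor relative to 1 L: 0.676.
trehalose: 0.43% w/v = 4.3 g/L → 4.3 × 0.676 L = 2.907 g
raffinose: 2.28% w/v = 22.8 g/L → 22.8 × 0.676 L = 15.413 g
gellan gum: 0.77% w/v = 7.7 g/L → 7.7 × 0.676 L = 5.205 g
peptone: 22.5 g/L × 0.676 L = 15.210 g
agar: 18.9 g/L × 0.676 L = 12.776 g

trehalose 2.907 g; raffinose 15.413 g; gellan gum 5.205 g; peptone 15.210 g; agar 12.776 g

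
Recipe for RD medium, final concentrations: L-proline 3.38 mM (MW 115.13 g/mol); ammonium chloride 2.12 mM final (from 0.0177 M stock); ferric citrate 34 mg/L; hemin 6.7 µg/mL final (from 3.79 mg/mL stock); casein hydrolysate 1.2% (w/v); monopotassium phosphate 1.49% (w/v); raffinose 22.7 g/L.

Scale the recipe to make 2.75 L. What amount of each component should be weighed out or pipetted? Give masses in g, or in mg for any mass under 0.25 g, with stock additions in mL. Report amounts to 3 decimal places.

L-proline 1.070 g; ammonium chloride 329.379 mL; ferric citrate 93.500 mg; hemin 4.861 mL; casein hydrolysate 33.000 g; monopotassium phosphate 40.975 g; raffinose 62.425 g

Working volume: 2.75 L.
L-proline: 3.38 mmol/L × 115.13 g/mol × 2.75 L ÷ 1000 = 1.070 g
ammonium chloride: V = C2·V2/C1 = 2.12 mM × 2750 mL ÷ 17.7 mM = 329.379 mL
ferric citrate: 34 mg/L × 2.75 L = 93.500 mg
hemin: dilute stock: 6.7 µg/mL × 2750 mL ÷ 3790 µg/mL = 4.861 mL
casein hydrolysate: 1.2 g per 100 mL × 2750 mL ÷ 100 = 33.000 g
monopotassium phosphate: 1.49% w/v = 14.9 g/L → 14.9 × 2.75 L = 40.975 g
raffinose: 22.7 g/L × 2.75 L = 62.425 g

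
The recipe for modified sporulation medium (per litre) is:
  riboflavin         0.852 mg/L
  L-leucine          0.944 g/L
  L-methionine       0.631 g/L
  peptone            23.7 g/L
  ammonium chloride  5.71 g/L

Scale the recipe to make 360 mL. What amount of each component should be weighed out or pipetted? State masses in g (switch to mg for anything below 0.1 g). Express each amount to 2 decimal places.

riboflavin 0.31 mg; L-leucine 0.34 g; L-methionine 0.23 g; peptone 8.53 g; ammonium chloride 2.06 g

Working volume: 360 mL = 0.36 L.
riboflavin: 0.852 mg/L × 0.36 L = 0.31 mg
L-leucine: 0.944 g/L × 0.36 L = 0.34 g
L-methionine: 0.631 g/L × 0.36 L = 0.23 g
peptone: 23.7 g/L × 0.36 L = 8.53 g
ammonium chloride: 5.71 g/L × 0.36 L = 2.06 g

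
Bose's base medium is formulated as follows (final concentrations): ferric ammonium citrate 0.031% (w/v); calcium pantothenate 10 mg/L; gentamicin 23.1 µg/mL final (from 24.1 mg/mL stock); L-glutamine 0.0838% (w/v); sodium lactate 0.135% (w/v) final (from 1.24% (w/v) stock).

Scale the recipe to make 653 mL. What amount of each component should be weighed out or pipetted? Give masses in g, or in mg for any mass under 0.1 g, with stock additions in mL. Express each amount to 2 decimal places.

Working volume: 653 mL = 0.653 L.
ferric ammonium citrate: 0.031% w/v = 0.31 g/L → 0.31 × 0.653 L = 0.20 g
calcium pantothenate: 10 mg/L × 0.653 L = 6.53 mg
gentamicin: V = C2·V2/C1 = 23.1 µg/mL × 653 mL ÷ 24100 µg/mL = 0.63 mL
L-glutamine: 0.0838 g per 100 mL × 653 mL ÷ 100 = 0.55 g
sodium lactate: V = C2·V2/C1 = 0.135% ÷ 1.24% × 653 mL = 71.09 mL

ferric ammonium citrate 0.20 g; calcium pantothenate 6.53 mg; gentamicin 0.63 mL; L-glutamine 0.55 g; sodium lactate 71.09 mL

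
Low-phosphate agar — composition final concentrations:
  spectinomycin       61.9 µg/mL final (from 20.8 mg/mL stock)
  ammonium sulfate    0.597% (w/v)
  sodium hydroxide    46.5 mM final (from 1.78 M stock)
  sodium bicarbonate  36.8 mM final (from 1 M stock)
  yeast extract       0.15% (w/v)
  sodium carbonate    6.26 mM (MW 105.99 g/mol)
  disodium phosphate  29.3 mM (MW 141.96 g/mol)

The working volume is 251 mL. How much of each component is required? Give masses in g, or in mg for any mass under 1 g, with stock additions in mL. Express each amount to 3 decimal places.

spectinomycin 0.747 mL; ammonium sulfate 1.498 g; sodium hydroxide 6.557 mL; sodium bicarbonate 9.237 mL; yeast extract 376.500 mg; sodium carbonate 166.538 mg; disodium phosphate 1.044 g

Target volume = 251 mL = 0.251 L.
spectinomycin: V = C2·V2/C1 = 61.9 µg/mL × 251 mL ÷ 20800 µg/mL = 0.747 mL
ammonium sulfate: 0.597 g per 100 mL × 251 mL ÷ 100 = 1.498 g
sodium hydroxide: V = C2·V2/C1 = 46.5 mM × 251 mL ÷ 1780 mM = 6.557 mL
sodium bicarbonate: V = C2·V2/C1 = 36.8 mM × 251 mL ÷ 1000 mM = 9.237 mL
yeast extract: 0.15 g per 100 mL × 251 mL ÷ 100 = 0.3765 g = 376.500 mg
sodium carbonate: 6.26 mmol/L × 105.99 mg/mmol × 0.251 L = 166.538 mg
disodium phosphate: 29.3 mmol/L × 141.96 g/mol × 0.251 L ÷ 1000 = 1.044 g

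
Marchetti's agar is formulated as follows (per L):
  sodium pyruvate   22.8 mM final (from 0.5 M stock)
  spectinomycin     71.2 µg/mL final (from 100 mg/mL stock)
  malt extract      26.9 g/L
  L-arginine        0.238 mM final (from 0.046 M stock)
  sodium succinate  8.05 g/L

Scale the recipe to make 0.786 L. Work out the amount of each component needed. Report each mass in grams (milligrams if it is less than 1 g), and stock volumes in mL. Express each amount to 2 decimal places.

Working volume: 0.786 L.
sodium pyruvate: dilute stock: 22.8 mM × 786 mL ÷ 500 mM = 35.84 mL
spectinomycin: V = C2·V2/C1 = 71.2 µg/mL × 786 mL ÷ 100000 µg/mL = 0.56 mL
malt extract: 26.9 g/L × 0.786 L = 21.14 g
L-arginine: C1V1 = C2V2 → 0.238 mM × 786 mL ÷ 46 mM = 4.07 mL
sodium succinate: 8.05 g/L × 0.786 L = 6.33 g

sodium pyruvate 35.84 mL; spectinomycin 0.56 mL; malt extract 21.14 g; L-arginine 4.07 mL; sodium succinate 6.33 g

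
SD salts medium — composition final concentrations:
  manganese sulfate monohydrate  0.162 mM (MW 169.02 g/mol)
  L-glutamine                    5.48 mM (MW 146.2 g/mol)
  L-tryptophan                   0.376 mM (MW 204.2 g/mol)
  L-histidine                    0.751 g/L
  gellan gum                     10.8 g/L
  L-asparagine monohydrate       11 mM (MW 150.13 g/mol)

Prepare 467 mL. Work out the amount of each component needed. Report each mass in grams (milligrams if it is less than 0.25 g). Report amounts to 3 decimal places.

manganese sulfate monohydrate 12.787 mg; L-glutamine 0.374 g; L-tryptophan 35.856 mg; L-histidine 0.351 g; gellan gum 5.044 g; L-asparagine monohydrate 0.771 g

Target volume = 467 mL = 0.467 L.
manganese sulfate monohydrate: 0.162 mmol/L × 169.02 mg/mmol × 0.467 L = 12.787 mg
L-glutamine: 5.48 mmol/L × 146.2 g/mol × 0.467 L ÷ 1000 = 0.374 g
L-tryptophan: 0.376 mmol/L × 204.2 mg/mmol × 0.467 L = 35.856 mg
L-histidine: 0.751 g/L × 0.467 L = 0.351 g
gellan gum: 10.8 g/L × 0.467 L = 5.044 g
L-asparagine monohydrate: 11 mmol/L × 150.13 g/mol × 0.467 L ÷ 1000 = 0.771 g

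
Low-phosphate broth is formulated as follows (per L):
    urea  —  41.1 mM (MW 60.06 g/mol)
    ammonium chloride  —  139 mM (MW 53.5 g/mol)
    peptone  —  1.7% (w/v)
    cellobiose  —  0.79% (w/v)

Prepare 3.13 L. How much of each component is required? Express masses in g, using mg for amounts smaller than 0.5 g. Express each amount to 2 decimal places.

Working volume: 3.13 L.
urea: 41.1 mmol/L × 60.06 g/mol × 3.13 L ÷ 1000 = 7.73 g
ammonium chloride: 139 mmol/L × 53.5 g/mol × 3.13 L ÷ 1000 = 23.28 g
peptone: 1.7 g per 100 mL × 3130 mL ÷ 100 = 53.21 g
cellobiose: 0.79 g per 100 mL × 3130 mL ÷ 100 = 24.73 g

urea 7.73 g; ammonium chloride 23.28 g; peptone 53.21 g; cellobiose 24.73 g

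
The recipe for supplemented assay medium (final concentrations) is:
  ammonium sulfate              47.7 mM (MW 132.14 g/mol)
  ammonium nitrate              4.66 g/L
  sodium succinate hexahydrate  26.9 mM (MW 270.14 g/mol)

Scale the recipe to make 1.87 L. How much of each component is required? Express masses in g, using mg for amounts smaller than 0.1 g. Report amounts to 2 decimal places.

ammonium sulfate 11.79 g; ammonium nitrate 8.71 g; sodium succinate hexahydrate 13.59 g

Scale factor relative to 1 L: 1.87.
ammonium sulfate: 47.7 mmol/L × 132.14 g/mol × 1.87 L ÷ 1000 = 11.79 g
ammonium nitrate: 4.66 g/L × 1.87 L = 8.71 g
sodium succinate hexahydrate: 26.9 mmol/L × 270.14 g/mol × 1.87 L ÷ 1000 = 13.59 g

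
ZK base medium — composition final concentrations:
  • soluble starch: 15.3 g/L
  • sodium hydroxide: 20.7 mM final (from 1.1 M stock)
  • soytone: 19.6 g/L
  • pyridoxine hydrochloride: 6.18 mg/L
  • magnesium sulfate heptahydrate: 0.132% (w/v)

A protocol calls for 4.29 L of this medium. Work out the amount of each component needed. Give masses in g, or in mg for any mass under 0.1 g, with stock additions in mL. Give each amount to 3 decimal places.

Working volume: 4.29 L.
soluble starch: 15.3 g/L × 4.29 L = 65.637 g
sodium hydroxide: C1V1 = C2V2 → 20.7 mM × 4290 mL ÷ 1100 mM = 80.730 mL
soytone: 19.6 g/L × 4.29 L = 84.084 g
pyridoxine hydrochloride: 6.18 mg/L × 4.29 L = 26.512 mg
magnesium sulfate heptahydrate: 0.132 g per 100 mL × 4290 mL ÷ 100 = 5.663 g

soluble starch 65.637 g; sodium hydroxide 80.730 mL; soytone 84.084 g; pyridoxine hydrochloride 26.512 mg; magnesium sulfate heptahydrate 5.663 g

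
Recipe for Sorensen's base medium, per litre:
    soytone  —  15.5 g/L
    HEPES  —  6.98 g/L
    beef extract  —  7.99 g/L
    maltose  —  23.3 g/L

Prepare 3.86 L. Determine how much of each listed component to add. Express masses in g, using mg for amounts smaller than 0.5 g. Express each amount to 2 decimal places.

Working volume: 3.86 L.
soytone: 15.5 g/L × 3.86 L = 59.83 g
HEPES: 6.98 g/L × 3.86 L = 26.94 g
beef extract: 7.99 g/L × 3.86 L = 30.84 g
maltose: 23.3 g/L × 3.86 L = 89.94 g

soytone 59.83 g; HEPES 26.94 g; beef extract 30.84 g; maltose 89.94 g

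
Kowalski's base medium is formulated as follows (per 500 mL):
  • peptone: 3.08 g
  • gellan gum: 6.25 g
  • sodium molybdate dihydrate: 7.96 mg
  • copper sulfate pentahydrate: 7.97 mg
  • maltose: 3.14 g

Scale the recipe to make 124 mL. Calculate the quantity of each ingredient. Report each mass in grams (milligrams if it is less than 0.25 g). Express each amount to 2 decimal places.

peptone 0.76 g; gellan gum 1.55 g; sodium molybdate dihydrate 1.97 mg; copper sulfate pentahydrate 1.98 mg; maltose 0.78 g

Ratio of target to recipe volume: 124 / 500 = 0.248.
peptone: 3.08 g × (124 mL / 500 mL) = 0.76 g
gellan gum: 6.25 g × (124 mL / 500 mL) = 1.55 g
sodium molybdate dihydrate: 7.96 mg × (124 mL / 500 mL) = 1.97 mg
copper sulfate pentahydrate: 7.97 mg × (124 mL / 500 mL) = 1.98 mg
maltose: 3.14 g × (124 mL / 500 mL) = 0.78 g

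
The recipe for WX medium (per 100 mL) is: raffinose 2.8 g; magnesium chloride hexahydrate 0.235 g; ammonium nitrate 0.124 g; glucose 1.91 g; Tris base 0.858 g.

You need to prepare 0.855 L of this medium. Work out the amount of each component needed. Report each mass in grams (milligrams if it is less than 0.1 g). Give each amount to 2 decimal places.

raffinose 23.94 g; magnesium chloride hexahydrate 2.01 g; ammonium nitrate 1.06 g; glucose 16.33 g; Tris base 7.34 g

Scale factor = 855 mL / 100 mL = 8.55.
raffinose: 2.8 g × (855 mL / 100 mL) = 23.94 g
magnesium chloride hexahydrate: 0.235 g × (855 mL / 100 mL) = 2.01 g
ammonium nitrate: 0.124 g × (855 mL / 100 mL) = 1.06 g
glucose: 1.91 g × (855 mL / 100 mL) = 16.33 g
Tris base: 0.858 g × (855 mL / 100 mL) = 7.34 g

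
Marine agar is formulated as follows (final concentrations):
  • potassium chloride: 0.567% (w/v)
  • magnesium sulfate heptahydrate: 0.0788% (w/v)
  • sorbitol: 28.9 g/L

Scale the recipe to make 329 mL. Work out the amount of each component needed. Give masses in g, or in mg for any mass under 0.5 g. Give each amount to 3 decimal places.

potassium chloride 1.865 g; magnesium sulfate heptahydrate 259.252 mg; sorbitol 9.508 g

Working volume: 329 mL = 0.329 L.
potassium chloride: 0.567% w/v = 5.67 g/L → 5.67 × 0.329 L = 1.865 g
magnesium sulfate heptahydrate: 0.0788 g per 100 mL × 329 mL ÷ 100 = 0.259252 g = 259.252 mg
sorbitol: 28.9 g/L × 0.329 L = 9.508 g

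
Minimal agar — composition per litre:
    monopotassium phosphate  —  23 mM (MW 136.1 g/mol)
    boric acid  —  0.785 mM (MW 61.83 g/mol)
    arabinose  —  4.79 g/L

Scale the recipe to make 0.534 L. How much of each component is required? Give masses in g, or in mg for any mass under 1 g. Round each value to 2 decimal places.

Scale factor relative to 1 L: 0.534.
monopotassium phosphate: 23 mmol/L × 136.1 g/mol × 0.534 L ÷ 1000 = 1.67 g
boric acid: 0.785 mmol/L × 61.83 mg/mmol × 0.534 L = 25.92 mg
arabinose: 4.79 g/L × 0.534 L = 2.56 g

monopotassium phosphate 1.67 g; boric acid 25.92 mg; arabinose 2.56 g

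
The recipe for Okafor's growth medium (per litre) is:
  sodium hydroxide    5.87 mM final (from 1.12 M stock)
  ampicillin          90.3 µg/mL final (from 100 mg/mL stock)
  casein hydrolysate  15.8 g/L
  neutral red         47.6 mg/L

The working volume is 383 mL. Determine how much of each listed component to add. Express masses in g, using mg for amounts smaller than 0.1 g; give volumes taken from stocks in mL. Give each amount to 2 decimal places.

sodium hydroxide 2.01 mL; ampicillin 0.35 mL; casein hydrolysate 6.05 g; neutral red 18.23 mg

Scale factor relative to 1 L: 0.383.
sodium hydroxide: V = C2·V2/C1 = 5.87 mM × 383 mL ÷ 1120 mM = 2.01 mL
ampicillin: C1V1 = C2V2 → 90.3 µg/mL × 383 mL ÷ 100000 µg/mL = 0.35 mL
casein hydrolysate: 15.8 g/L × 0.383 L = 6.05 g
neutral red: 47.6 mg/L × 0.383 L = 18.23 mg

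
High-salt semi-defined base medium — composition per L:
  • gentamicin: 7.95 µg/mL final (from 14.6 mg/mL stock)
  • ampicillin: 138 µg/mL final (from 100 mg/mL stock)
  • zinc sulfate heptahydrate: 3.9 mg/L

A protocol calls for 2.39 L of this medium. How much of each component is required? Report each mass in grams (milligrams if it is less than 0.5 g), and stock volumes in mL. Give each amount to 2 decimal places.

Scale factor relative to 1 L: 2.39.
gentamicin: V = C2·V2/C1 = 7.95 µg/mL × 2390 mL ÷ 14600 µg/mL = 1.30 mL
ampicillin: C1V1 = C2V2 → 138 µg/mL × 2390 mL ÷ 100000 µg/mL = 3.30 mL
zinc sulfate heptahydrate: 3.9 mg/L × 2.39 L = 9.32 mg

gentamicin 1.30 mL; ampicillin 3.30 mL; zinc sulfate heptahydrate 9.32 mg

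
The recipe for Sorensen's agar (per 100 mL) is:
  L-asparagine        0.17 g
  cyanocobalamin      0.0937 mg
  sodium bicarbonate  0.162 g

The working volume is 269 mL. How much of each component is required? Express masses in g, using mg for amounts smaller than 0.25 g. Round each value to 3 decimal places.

Ratio of target to recipe volume: 269 / 100 = 2.69.
L-asparagine: 0.17 g × (269 mL / 100 mL) = 0.457 g
cyanocobalamin: 0.0937 mg × (269 mL / 100 mL) = 0.252 mg
sodium bicarbonate: 0.162 g × (269 mL / 100 mL) = 0.436 g

L-asparagine 0.457 g; cyanocobalamin 0.252 mg; sodium bicarbonate 0.436 g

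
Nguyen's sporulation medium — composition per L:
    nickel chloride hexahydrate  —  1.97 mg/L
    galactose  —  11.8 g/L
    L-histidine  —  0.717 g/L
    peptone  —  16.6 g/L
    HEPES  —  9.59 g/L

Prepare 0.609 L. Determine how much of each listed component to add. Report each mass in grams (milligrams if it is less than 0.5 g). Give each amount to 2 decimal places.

Scale factor relative to 1 L: 0.609.
nickel chloride hexahydrate: 1.97 mg/L × 0.609 L = 1.20 mg
galactose: 11.8 g/L × 0.609 L = 7.19 g
L-histidine: 0.717 g/L × 0.609 L = 0.436653 g = 436.65 mg
peptone: 16.6 g/L × 0.609 L = 10.11 g
HEPES: 9.59 g/L × 0.609 L = 5.84 g

nickel chloride hexahydrate 1.20 mg; galactose 7.19 g; L-histidine 436.65 mg; peptone 10.11 g; HEPES 5.84 g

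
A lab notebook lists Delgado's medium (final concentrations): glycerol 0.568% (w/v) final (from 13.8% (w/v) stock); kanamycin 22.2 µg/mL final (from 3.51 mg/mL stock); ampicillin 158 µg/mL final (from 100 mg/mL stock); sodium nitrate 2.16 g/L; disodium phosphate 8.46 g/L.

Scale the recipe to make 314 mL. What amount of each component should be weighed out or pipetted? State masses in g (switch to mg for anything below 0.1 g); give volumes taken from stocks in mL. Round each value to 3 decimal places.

Working volume: 314 mL = 0.314 L.
glycerol: C1V1 = C2V2 → 0.568% ÷ 13.8% × 314 mL = 12.924 mL
kanamycin: C1V1 = C2V2 → 22.2 µg/mL × 314 mL ÷ 3510 µg/mL = 1.986 mL
ampicillin: C1V1 = C2V2 → 158 µg/mL × 314 mL ÷ 100000 µg/mL = 0.496 mL
sodium nitrate: 2.16 g/L × 0.314 L = 0.678 g
disodium phosphate: 8.46 g/L × 0.314 L = 2.656 g

glycerol 12.924 mL; kanamycin 1.986 mL; ampicillin 0.496 mL; sodium nitrate 0.678 g; disodium phosphate 2.656 g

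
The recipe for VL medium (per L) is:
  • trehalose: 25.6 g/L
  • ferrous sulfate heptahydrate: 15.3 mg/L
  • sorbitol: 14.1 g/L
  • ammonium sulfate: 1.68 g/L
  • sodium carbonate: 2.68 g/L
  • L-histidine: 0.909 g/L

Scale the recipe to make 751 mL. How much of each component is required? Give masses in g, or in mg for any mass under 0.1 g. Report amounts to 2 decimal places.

trehalose 19.23 g; ferrous sulfate heptahydrate 11.49 mg; sorbitol 10.59 g; ammonium sulfate 1.26 g; sodium carbonate 2.01 g; L-histidine 0.68 g

Working volume: 751 mL = 0.751 L.
trehalose: 25.6 g/L × 0.751 L = 19.23 g
ferrous sulfate heptahydrate: 15.3 mg/L × 0.751 L = 11.49 mg
sorbitol: 14.1 g/L × 0.751 L = 10.59 g
ammonium sulfate: 1.68 g/L × 0.751 L = 1.26 g
sodium carbonate: 2.68 g/L × 0.751 L = 2.01 g
L-histidine: 0.909 g/L × 0.751 L = 0.68 g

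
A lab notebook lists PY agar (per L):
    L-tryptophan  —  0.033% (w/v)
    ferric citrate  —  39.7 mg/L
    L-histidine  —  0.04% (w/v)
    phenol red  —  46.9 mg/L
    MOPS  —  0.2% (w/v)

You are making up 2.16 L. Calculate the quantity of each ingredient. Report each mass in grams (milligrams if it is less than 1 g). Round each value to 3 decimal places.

Working volume: 2.16 L.
L-tryptophan: 0.033 g per 100 mL × 2160 mL ÷ 100 = 0.7128 g = 712.800 mg
ferric citrate: 39.7 mg/L × 2.16 L = 85.752 mg
L-histidine: 0.04% w/v = 0.4 g/L → 0.4 × 2.16 L = 0.864 g = 864.000 mg
phenol red: 46.9 mg/L × 2.16 L = 101.304 mg
MOPS: 0.2 g per 100 mL × 2160 mL ÷ 100 = 4.320 g

L-tryptophan 712.800 mg; ferric citrate 85.752 mg; L-histidine 864.000 mg; phenol red 101.304 mg; MOPS 4.320 g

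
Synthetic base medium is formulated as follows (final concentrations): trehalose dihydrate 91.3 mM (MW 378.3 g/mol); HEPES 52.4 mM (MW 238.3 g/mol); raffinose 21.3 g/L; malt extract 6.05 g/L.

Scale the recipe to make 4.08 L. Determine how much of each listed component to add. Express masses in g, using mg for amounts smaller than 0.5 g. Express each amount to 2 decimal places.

trehalose dihydrate 140.92 g; HEPES 50.95 g; raffinose 86.90 g; malt extract 24.68 g

Working volume: 4.08 L.
trehalose dihydrate: 91.3 mmol/L × 378.3 g/mol × 4.08 L ÷ 1000 = 140.92 g
HEPES: 52.4 mmol/L × 238.3 g/mol × 4.08 L ÷ 1000 = 50.95 g
raffinose: 21.3 g/L × 4.08 L = 86.90 g
malt extract: 6.05 g/L × 4.08 L = 24.68 g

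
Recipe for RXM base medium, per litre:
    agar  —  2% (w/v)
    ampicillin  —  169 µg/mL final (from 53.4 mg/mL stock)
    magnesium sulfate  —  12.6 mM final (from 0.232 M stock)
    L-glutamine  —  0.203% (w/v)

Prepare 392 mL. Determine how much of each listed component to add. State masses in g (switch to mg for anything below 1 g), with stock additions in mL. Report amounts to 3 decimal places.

Working volume: 392 mL = 0.392 L.
agar: 2% w/v = 20 g/L → 20 × 0.392 L = 7.840 g
ampicillin: V = C2·V2/C1 = 169 µg/mL × 392 mL ÷ 53400 µg/mL = 1.241 mL
magnesium sulfate: dilute stock: 12.6 mM × 392 mL ÷ 232 mM = 21.290 mL
L-glutamine: 0.203% w/v = 2.03 g/L → 2.03 × 0.392 L = 0.79576 g = 795.760 mg

agar 7.840 g; ampicillin 1.241 mL; magnesium sulfate 21.290 mL; L-glutamine 795.760 mg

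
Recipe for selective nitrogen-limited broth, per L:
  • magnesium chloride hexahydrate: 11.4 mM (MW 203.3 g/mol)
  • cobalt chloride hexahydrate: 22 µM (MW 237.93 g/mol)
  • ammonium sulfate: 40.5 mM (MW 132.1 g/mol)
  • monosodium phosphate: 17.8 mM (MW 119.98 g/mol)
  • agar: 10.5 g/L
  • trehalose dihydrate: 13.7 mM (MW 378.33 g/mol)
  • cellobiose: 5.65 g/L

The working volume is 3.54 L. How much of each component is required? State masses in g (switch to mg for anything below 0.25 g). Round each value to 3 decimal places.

Scale factor relative to 1 L: 3.54.
magnesium chloride hexahydrate: 11.4 mmol/L × 203.3 g/mol × 3.54 L ÷ 1000 = 8.204 g
cobalt chloride hexahydrate: 22 µmol/L × 237.93 g/mol × 3.54 L ÷ 1000 = 18.530 mg
ammonium sulfate: 40.5 mmol/L × 132.1 g/mol × 3.54 L ÷ 1000 = 18.939 g
monosodium phosphate: 17.8 mmol/L × 119.98 g/mol × 3.54 L ÷ 1000 = 7.560 g
agar: 10.5 g/L × 3.54 L = 37.170 g
trehalose dihydrate: 13.7 mmol/L × 378.33 g/mol × 3.54 L ÷ 1000 = 18.348 g
cellobiose: 5.65 g/L × 3.54 L = 20.001 g

magnesium chloride hexahydrate 8.204 g; cobalt chloride hexahydrate 18.530 mg; ammonium sulfate 18.939 g; monosodium phosphate 7.560 g; agar 37.170 g; trehalose dihydrate 18.348 g; cellobiose 20.001 g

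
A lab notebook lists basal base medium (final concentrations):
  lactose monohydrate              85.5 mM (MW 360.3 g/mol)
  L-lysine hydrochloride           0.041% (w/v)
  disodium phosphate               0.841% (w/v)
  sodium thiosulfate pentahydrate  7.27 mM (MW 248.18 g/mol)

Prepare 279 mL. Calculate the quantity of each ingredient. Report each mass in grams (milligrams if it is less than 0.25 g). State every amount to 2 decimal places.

lactose monohydrate 8.59 g; L-lysine hydrochloride 114.39 mg; disodium phosphate 2.35 g; sodium thiosulfate pentahydrate 0.50 g

Scale factor relative to 1 L: 0.279.
lactose monohydrate: 85.5 mmol/L × 360.3 g/mol × 0.279 L ÷ 1000 = 8.59 g
L-lysine hydrochloride: 0.041% w/v = 0.41 g/L → 0.41 × 0.279 L = 0.11439 g = 114.39 mg
disodium phosphate: 0.841 g per 100 mL × 279 mL ÷ 100 = 2.35 g
sodium thiosulfate pentahydrate: 7.27 mmol/L × 248.18 g/mol × 0.279 L ÷ 1000 = 0.50 g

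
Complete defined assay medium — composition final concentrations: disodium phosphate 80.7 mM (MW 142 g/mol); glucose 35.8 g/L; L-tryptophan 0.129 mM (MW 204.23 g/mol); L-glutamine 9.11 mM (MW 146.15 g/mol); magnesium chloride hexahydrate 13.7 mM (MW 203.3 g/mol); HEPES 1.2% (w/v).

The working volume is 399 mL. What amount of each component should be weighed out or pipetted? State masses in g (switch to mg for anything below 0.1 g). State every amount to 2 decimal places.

disodium phosphate 4.57 g; glucose 14.28 g; L-tryptophan 10.51 mg; L-glutamine 0.53 g; magnesium chloride hexahydrate 1.11 g; HEPES 4.79 g

Working volume: 399 mL = 0.399 L.
disodium phosphate: 80.7 mmol/L × 142 g/mol × 0.399 L ÷ 1000 = 4.57 g
glucose: 35.8 g/L × 0.399 L = 14.28 g
L-tryptophan: 0.129 mmol/L × 204.23 mg/mmol × 0.399 L = 10.51 mg
L-glutamine: 9.11 mmol/L × 146.15 g/mol × 0.399 L ÷ 1000 = 0.53 g
magnesium chloride hexahydrate: 13.7 mmol/L × 203.3 g/mol × 0.399 L ÷ 1000 = 1.11 g
HEPES: 1.2% w/v = 12 g/L → 12 × 0.399 L = 4.79 g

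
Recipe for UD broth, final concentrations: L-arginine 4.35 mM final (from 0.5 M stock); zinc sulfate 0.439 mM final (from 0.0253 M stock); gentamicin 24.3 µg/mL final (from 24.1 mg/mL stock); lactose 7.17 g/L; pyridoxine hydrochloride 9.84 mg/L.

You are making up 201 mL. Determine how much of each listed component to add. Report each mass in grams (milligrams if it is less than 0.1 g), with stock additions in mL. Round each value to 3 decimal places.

Working volume: 201 mL = 0.201 L.
L-arginine: dilute stock: 4.35 mM × 201 mL ÷ 500 mM = 1.749 mL
zinc sulfate: V = C2·V2/C1 = 0.439 mM × 201 mL ÷ 25.3 mM = 3.488 mL
gentamicin: V = C2·V2/C1 = 24.3 µg/mL × 201 mL ÷ 24100 µg/mL = 0.203 mL
lactose: 7.17 g/L × 0.201 L = 1.441 g
pyridoxine hydrochloride: 9.84 mg/L × 0.201 L = 1.978 mg

L-arginine 1.749 mL; zinc sulfate 3.488 mL; gentamicin 0.203 mL; lactose 1.441 g; pyridoxine hydrochloride 1.978 mg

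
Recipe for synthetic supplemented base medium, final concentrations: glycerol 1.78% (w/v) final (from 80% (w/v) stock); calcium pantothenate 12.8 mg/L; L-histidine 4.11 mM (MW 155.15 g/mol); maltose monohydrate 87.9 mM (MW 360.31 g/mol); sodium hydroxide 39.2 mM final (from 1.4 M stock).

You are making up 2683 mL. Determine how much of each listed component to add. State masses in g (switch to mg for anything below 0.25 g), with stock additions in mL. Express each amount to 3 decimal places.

Working volume: 2683 mL = 2.683 L.
glycerol: V = C2·V2/C1 = 1.78% ÷ 80% × 2683 mL = 59.697 mL
calcium pantothenate: 12.8 mg/L × 2.683 L = 34.342 mg
L-histidine: 4.11 mmol/L × 155.15 g/mol × 2.683 L ÷ 1000 = 1.711 g
maltose monohydrate: 87.9 mmol/L × 360.31 g/mol × 2.683 L ÷ 1000 = 84.974 g
sodium hydroxide: dilute stock: 39.2 mM × 2683 mL ÷ 1400 mM = 75.124 mL

glycerol 59.697 mL; calcium pantothenate 34.342 mg; L-histidine 1.711 g; maltose monohydrate 84.974 g; sodium hydroxide 75.124 mL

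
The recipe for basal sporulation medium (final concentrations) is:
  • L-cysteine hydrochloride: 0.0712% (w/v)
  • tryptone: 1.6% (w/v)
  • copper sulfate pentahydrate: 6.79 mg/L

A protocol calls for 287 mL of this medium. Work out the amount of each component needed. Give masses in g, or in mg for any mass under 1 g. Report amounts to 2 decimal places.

Scale factor relative to 1 L: 0.287.
L-cysteine hydrochloride: 0.0712 g per 100 mL × 287 mL ÷ 100 = 0.204344 g = 204.34 mg
tryptone: 1.6 g per 100 mL × 287 mL ÷ 100 = 4.59 g
copper sulfate pentahydrate: 6.79 mg/L × 0.287 L = 1.95 mg

L-cysteine hydrochloride 204.34 mg; tryptone 4.59 g; copper sulfate pentahydrate 1.95 mg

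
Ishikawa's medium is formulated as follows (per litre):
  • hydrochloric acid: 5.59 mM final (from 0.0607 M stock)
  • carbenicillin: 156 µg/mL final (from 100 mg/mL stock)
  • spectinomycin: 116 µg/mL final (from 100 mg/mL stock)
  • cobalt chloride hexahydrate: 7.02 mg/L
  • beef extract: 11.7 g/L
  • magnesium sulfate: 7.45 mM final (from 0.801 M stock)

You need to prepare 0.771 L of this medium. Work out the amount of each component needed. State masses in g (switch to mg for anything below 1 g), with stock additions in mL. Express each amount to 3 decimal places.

hydrochloric acid 71.003 mL; carbenicillin 1.203 mL; spectinomycin 0.894 mL; cobalt chloride hexahydrate 5.412 mg; beef extract 9.021 g; magnesium sulfate 7.171 mL

Working volume: 0.771 L.
hydrochloric acid: V = C2·V2/C1 = 5.59 mM × 771 mL ÷ 60.7 mM = 71.003 mL
carbenicillin: C1V1 = C2V2 → 156 µg/mL × 771 mL ÷ 100000 µg/mL = 1.203 mL
spectinomycin: dilute stock: 116 µg/mL × 771 mL ÷ 100000 µg/mL = 0.894 mL
cobalt chloride hexahydrate: 7.02 mg/L × 0.771 L = 5.412 mg
beef extract: 11.7 g/L × 0.771 L = 9.021 g
magnesium sulfate: C1V1 = C2V2 → 7.45 mM × 771 mL ÷ 801 mM = 7.171 mL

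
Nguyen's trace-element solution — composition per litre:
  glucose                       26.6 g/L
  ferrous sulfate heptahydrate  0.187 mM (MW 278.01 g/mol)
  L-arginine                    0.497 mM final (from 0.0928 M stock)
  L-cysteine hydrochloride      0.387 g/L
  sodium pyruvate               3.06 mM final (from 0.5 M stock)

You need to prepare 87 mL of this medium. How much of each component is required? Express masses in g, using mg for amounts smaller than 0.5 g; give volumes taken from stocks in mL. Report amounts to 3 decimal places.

Scale factor relative to 1 L: 0.087.
glucose: 26.6 g/L × 0.087 L = 2.314 g
ferrous sulfate heptahydrate: 0.187 mmol/L × 278.01 mg/mmol × 0.087 L = 4.523 mg
L-arginine: dilute stock: 0.497 mM × 87 mL ÷ 92.8 mM = 0.466 mL
L-cysteine hydrochloride: 0.387 g/L × 0.087 L = 0.033669 g = 33.669 mg
sodium pyruvate: V = C2·V2/C1 = 3.06 mM × 87 mL ÷ 500 mM = 0.532 mL

glucose 2.314 g; ferrous sulfate heptahydrate 4.523 mg; L-arginine 0.466 mL; L-cysteine hydrochloride 33.669 mg; sodium pyruvate 0.532 mL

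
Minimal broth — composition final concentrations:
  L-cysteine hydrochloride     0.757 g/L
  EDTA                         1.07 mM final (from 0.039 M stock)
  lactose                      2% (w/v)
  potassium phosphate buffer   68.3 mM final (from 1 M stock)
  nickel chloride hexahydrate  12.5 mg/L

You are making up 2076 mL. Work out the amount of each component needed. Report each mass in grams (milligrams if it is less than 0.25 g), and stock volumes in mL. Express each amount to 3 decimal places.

L-cysteine hydrochloride 1.572 g; EDTA 56.957 mL; lactose 41.520 g; potassium phosphate buffer 141.791 mL; nickel chloride hexahydrate 25.950 mg

Working volume: 2076 mL = 2.076 L.
L-cysteine hydrochloride: 0.757 g/L × 2.076 L = 1.572 g
EDTA: dilute stock: 1.07 mM × 2076 mL ÷ 39 mM = 56.957 mL
lactose: 2% w/v = 20 g/L → 20 × 2.076 L = 41.520 g
potassium phosphate buffer: dilute stock: 68.3 mM × 2076 mL ÷ 1000 mM = 141.791 mL
nickel chloride hexahydrate: 12.5 mg/L × 2.076 L = 25.950 mg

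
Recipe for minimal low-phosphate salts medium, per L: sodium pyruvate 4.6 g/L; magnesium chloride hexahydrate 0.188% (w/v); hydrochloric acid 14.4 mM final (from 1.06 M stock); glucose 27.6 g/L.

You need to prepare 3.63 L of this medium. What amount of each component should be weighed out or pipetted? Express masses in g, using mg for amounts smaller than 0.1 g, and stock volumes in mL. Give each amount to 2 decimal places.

sodium pyruvate 16.70 g; magnesium chloride hexahydrate 6.82 g; hydrochloric acid 49.31 mL; glucose 100.19 g

Working volume: 3.63 L.
sodium pyruvate: 4.6 g/L × 3.63 L = 16.70 g
magnesium chloride hexahydrate: 0.188% w/v = 1.88 g/L → 1.88 × 3.63 L = 6.82 g
hydrochloric acid: dilute stock: 14.4 mM × 3630 mL ÷ 1060 mM = 49.31 mL
glucose: 27.6 g/L × 3.63 L = 100.19 g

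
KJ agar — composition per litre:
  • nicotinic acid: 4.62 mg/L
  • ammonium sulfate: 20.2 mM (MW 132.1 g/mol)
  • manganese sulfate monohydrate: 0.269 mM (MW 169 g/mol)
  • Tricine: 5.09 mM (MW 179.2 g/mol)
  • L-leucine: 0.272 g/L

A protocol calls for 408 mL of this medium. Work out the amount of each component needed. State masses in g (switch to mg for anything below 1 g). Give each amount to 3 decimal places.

nicotinic acid 1.885 mg; ammonium sulfate 1.089 g; manganese sulfate monohydrate 18.548 mg; Tricine 372.148 mg; L-leucine 110.976 mg

Scale factor relative to 1 L: 0.408.
nicotinic acid: 4.62 mg/L × 0.408 L = 1.885 mg
ammonium sulfate: 20.2 mmol/L × 132.1 g/mol × 0.408 L ÷ 1000 = 1.089 g
manganese sulfate monohydrate: 0.269 mmol/L × 169 mg/mmol × 0.408 L = 18.548 mg
Tricine: 5.09 mmol/L × 179.2 mg/mmol × 0.408 L = 372.148 mg
L-leucine: 0.272 g/L × 0.408 L = 0.110976 g = 110.976 mg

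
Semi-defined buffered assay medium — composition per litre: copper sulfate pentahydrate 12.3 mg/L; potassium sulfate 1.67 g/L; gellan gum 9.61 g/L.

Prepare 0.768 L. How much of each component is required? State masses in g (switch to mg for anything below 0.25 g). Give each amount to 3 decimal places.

copper sulfate pentahydrate 9.446 mg; potassium sulfate 1.283 g; gellan gum 7.380 g

Working volume: 0.768 L.
copper sulfate pentahydrate: 12.3 mg/L × 0.768 L = 9.446 mg
potassium sulfate: 1.67 g/L × 0.768 L = 1.283 g
gellan gum: 9.61 g/L × 0.768 L = 7.380 g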